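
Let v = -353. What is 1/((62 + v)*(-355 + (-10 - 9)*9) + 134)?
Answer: 1/153200 ≈ 6.5274e-6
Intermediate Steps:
1/((62 + v)*(-355 + (-10 - 9)*9) + 134) = 1/((62 - 353)*(-355 + (-10 - 9)*9) + 134) = 1/(-291*(-355 - 19*9) + 134) = 1/(-291*(-355 - 171) + 134) = 1/(-291*(-526) + 134) = 1/(153066 + 134) = 1/153200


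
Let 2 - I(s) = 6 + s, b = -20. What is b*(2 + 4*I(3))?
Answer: 520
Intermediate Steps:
I(s) = -4 - s (I(s) = 2 - (6 + s) = 2 + (-6 - s) = -4 - s)
b*(2 + 4*I(3)) = -20*(2 + 4*(-4 - 1*3)) = -20*(2 + 4*(-4 - 3)) = -20*(2 + 4*(-7)) = -20*(2 - 28) = -20*(-26) = 520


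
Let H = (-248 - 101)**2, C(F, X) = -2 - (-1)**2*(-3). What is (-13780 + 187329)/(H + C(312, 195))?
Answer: 173549/121802 ≈ 1.4248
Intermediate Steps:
C(F, X) = 1 (C(F, X) = -2 - (-3) = -2 - 1*(-3) = -2 + 3 = 1)
H = 121801 (H = (-349)**2 = 121801)
(-13780 + 187329)/(H + C(312, 195)) = (-13780 + 187329)/(121801 + 1) = 173549/121802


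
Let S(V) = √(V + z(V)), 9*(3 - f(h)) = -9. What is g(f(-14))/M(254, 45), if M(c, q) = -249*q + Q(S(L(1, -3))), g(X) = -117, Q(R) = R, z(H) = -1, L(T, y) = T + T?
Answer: 117/11204 ≈ 0.010443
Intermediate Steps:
L(T, y) = 2*T
f(h) = 4 (f(h) = 3 - ⅑*(-9) = 3 + 1 = 4)
S(V) = √(-1 + V) (S(V) = √(V - 1) = √(-1 + V))
M(c, q) = 1 - 249*q (M(c, q) = -249*q + √(-1 + 2*1) = -249*q + √(-1 + 2) = -249*q + √1 = -249*q + 1 = 1 - 249*q)
g(f(-14))/M(254, 45) = -117/(1 - 249*45) = -117/(1 - 11205) = -117/(-11204) = -117*(-1/11204) = 117/11204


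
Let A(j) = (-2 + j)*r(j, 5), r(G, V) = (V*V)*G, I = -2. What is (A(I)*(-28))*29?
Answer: -162400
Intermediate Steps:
r(G, V) = G*V² (r(G, V) = V²*G = G*V²)
A(j) = 25*j*(-2 + j) (A(j) = (-2 + j)*(j*5²) = (-2 + j)*(j*25) = (-2 + j)*(25*j) = 25*j*(-2 + j))
(A(I)*(-28))*29 = ((25*(-2)*(-2 - 2))*(-28))*29 = ((25*(-2)*(-4))*(-28))*29 = (200*(-28))*29 = -5600*29 = -162400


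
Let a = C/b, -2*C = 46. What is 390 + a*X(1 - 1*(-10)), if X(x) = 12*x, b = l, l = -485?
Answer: 192186/485 ≈ 396.26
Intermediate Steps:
C = -23 (C = -1/2*46 = -23)
b = -485
a = 23/485 (a = -23/(-485) = -23*(-1/485) = 23/485 ≈ 0.047423)
390 + a*X(1 - 1*(-10)) = 390 + 23*(12*(1 - 1*(-10)))/485 = 390 + 23*(12*(1 + 10))/485 = 390 + 23*(12*11)/485 = 390 + (23/485)*132 = 390 + 3036/485 = 192186/485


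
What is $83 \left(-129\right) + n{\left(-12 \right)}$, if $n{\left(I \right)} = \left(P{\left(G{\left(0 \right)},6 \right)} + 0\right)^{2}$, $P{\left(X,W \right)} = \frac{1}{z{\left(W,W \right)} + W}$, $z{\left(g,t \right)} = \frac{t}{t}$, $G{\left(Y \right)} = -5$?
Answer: $- \frac{524642}{49} \approx -10707.0$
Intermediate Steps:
$z{\left(g,t \right)} = 1$
$P{\left(X,W \right)} = \frac{1}{1 + W}$
$n{\left(I \right)} = \frac{1}{49}$ ($n{\left(I \right)} = \left(\frac{1}{1 + 6} + 0\right)^{2} = \left(\frac{1}{7} + 0\right)^{2} = \left(\frac{1}{7}\right)^{2} = \frac{1}{49}$)
$83 \left(-129\right) + n{\left(-12 \right)} = 83 \left(-129\right) + \frac{1}{49} = -10707 + \frac{1}{49} = - \frac{524642}{49}$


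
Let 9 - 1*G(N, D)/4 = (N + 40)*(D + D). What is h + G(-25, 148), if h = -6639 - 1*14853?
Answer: -39216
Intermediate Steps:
G(N, D) = 36 - 8*D*(40 + N) (G(N, D) = 36 - 4*(N + 40)*(D + D) = 36 - 4*(40 + N)*2*D = 36 - 8*D*(40 + N))
h = -21492 (h = -6639 - 14853 = -21492)
h + G(-25, 148) = -21492 + (36 - 320*148 - 8*148*(-25)) = -21492 + (36 - 47360 + 29600) = -21492 - 17724 = -39216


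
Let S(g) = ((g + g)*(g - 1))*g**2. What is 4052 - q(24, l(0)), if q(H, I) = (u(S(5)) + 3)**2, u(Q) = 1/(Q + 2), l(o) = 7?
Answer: 4059182159/1004004 ≈ 4043.0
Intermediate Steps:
S(g) = 2*g**3*(-1 + g) (S(g) = ((2*g)*(-1 + g))*g**2 = (2*g*(-1 + g))*g**2 = 2*g**3*(-1 + g))
u(Q) = 1/(2 + Q)
q(H, I) = 9042049/1004004 (q(H, I) = (1/(2 + 2*5**3*(-1 + 5)) + 3)**2 = (1/(2 + 2*125*4) + 3)**2 = (1/(2 + 1000) + 3)**2 = (1/1002 + 3)**2 = (3007/1002)**2 = 9042049/1004004)
4052 - q(24, l(0)) = 4052 - 1*9042049/1004004 = 4052 - 9042049/1004004 = 4059182159/1004004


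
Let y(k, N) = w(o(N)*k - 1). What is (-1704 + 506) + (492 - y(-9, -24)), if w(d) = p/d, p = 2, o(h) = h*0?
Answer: -704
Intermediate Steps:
o(h) = 0
w(d) = 2/d
y(k, N) = -2 (y(k, N) = 2/(0*k - 1) = 2/(0 - 1) = 2/(-1) = 2*(-1) = -2)
(-1704 + 506) + (492 - y(-9, -24)) = (-1704 + 506) + (492 - 1*(-2)) = -1198 + (492 + 2) = -1198 + 494 = -704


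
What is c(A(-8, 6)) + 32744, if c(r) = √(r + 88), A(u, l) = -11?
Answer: 32744 + √77 ≈ 32753.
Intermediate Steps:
c(r) = √(88 + r)
c(A(-8, 6)) + 32744 = √(88 - 11) + 32744 = √77 + 32744 = 32744 + √77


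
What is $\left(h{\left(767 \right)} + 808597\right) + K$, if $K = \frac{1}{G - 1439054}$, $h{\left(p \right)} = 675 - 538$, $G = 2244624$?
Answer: $\frac{651491848381}{805570} \approx 8.0873 \cdot 10^{5}$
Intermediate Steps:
$h{\left(p \right)} = 137$ ($h{\left(p \right)} = 675 - 538 = 137$)
$K = \frac{1}{805570}$ ($K = \frac{1}{2244624 - 1439054} = \frac{1}{805570} \approx 1.2414 \cdot 10^{-6}$)
$\left(h{\left(767 \right)} + 808597\right) + K = \left(137 + 808597\right) + \frac{1}{805570} = 808734 + \frac{1}{805570} = \frac{651491848381}{805570}$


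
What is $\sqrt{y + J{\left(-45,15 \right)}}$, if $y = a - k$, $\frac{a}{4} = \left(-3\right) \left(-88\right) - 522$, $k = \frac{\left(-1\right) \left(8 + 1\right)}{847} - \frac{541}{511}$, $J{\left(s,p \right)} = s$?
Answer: $\frac{i \sqrt{33994719059}}{5621} \approx 32.801 i$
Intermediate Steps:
$k = - \frac{66118}{61831}$ ($k = \left(-1\right) 9 \cdot \frac{1}{847} - \frac{541}{511} = \left(-9\right) \frac{1}{847} - \frac{541}{511} = - \frac{9}{847} - \frac{541}{511} = - \frac{66118}{61831} \approx -1.0693$)
$a = -1032$ ($a = 4 \left(\left(-3\right) \left(-88\right) - 522\right) = 4 \left(264 - 522\right) = 4 \left(-258\right) = -1032$)
$y = - \frac{63743474}{61831}$ ($y = -1032 - - \frac{66118}{61831} = -1032 + \frac{66118}{61831} = - \frac{63743474}{61831} \approx -1030.9$)
$\sqrt{y + J{\left(-45,15 \right)}} = \sqrt{- \frac{63743474}{61831} - 45} = \sqrt{- \frac{66525869}{61831}} = \frac{i \sqrt{33994719059}}{5621}$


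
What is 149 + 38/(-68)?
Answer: 5047/34 ≈ 148.44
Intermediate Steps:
149 + 38/(-68) = 149 + 38*(-1/68) = 149 - 19/34 = 5047/34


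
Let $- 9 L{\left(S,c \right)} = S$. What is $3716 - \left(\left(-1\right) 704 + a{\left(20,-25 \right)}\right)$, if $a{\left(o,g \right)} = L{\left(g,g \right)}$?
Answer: $\frac{39755}{9} \approx 4417.2$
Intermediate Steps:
$L{\left(S,c \right)} = - \frac{S}{9}$
$a{\left(o,g \right)} = - \frac{g}{9}$
$3716 - \left(\left(-1\right) 704 + a{\left(20,-25 \right)}\right) = 3716 - \left(\left(-1\right) 704 - - \frac{25}{9}\right) = 3716 - \left(-704 + \frac{25}{9}\right) = 3716 - - \frac{6311}{9} = 3716 + \frac{6311}{9} = \frac{39755}{9}$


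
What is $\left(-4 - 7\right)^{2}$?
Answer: $121$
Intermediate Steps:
$\left(-4 - 7\right)^{2} = \left(-11\right)^{2} = 121$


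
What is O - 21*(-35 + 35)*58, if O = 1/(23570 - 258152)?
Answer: -1/234582 ≈ -4.2629e-6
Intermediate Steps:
O = -1/234582 (O = 1/(-234582) = -1/234582 ≈ -4.2629e-6)
O - 21*(-35 + 35)*58 = -1/234582 - 21*(-35 + 35)*58 = -1/234582 - 21*0*58 = -1/234582 - 0*58 = -1/234582 - 1*0 = -1/234582 + 0 = -1/234582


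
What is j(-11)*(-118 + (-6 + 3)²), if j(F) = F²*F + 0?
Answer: 145079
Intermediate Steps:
j(F) = F³ (j(F) = F³ + 0 = F³)
j(-11)*(-118 + (-6 + 3)²) = (-11)³*(-118 + (-6 + 3)²) = -1331*(-118 + (-3)²) = -1331*(-118 + 9) = -1331*(-109) = 145079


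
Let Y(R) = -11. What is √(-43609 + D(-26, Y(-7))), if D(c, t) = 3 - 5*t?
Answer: 3*I*√4839 ≈ 208.69*I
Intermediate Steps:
√(-43609 + D(-26, Y(-7))) = √(-43609 + (3 - 5*(-11))) = √(-43609 + (3 + 55)) = √(-43609 + 58) = √(-43551) = 3*I*√4839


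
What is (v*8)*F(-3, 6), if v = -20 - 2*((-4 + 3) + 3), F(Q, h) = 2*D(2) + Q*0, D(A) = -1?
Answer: 384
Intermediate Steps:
F(Q, h) = -2 (F(Q, h) = 2*(-1) + Q*0 = -2 + 0 = -2)
v = -24 (v = -20 - 2*(-1 + 3) = -20 - 2*2 = -20 - 4 = -24)
(v*8)*F(-3, 6) = -24*8*(-2) = -192*(-2) = 384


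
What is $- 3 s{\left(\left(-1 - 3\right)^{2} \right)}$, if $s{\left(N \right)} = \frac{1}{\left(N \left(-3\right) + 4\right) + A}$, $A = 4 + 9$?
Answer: $\frac{3}{31} \approx 0.096774$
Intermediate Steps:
$A = 13$
$s{\left(N \right)} = \frac{1}{17 - 3 N}$ ($s{\left(N \right)} = \frac{1}{\left(N \left(-3\right) + 4\right) + 13} = \frac{1}{\left(- 3 N + 4\right) + 13} = \frac{1}{\left(4 - 3 N\right) + 13} = \frac{1}{17 - 3 N}$)
$- 3 s{\left(\left(-1 - 3\right)^{2} \right)} = - \frac{3}{17 - 3 \left(-1 - 3\right)^{2}} = - \frac{3}{17 - 3 \left(-4\right)^{2}} = - \frac{3}{17 - 48} = - \frac{3}{-31} = \left(-3\right) \left(- \frac{1}{31}\right) = \frac{3}{31}$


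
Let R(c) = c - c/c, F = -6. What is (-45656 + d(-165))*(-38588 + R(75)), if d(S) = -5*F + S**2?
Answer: 708696114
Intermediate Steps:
d(S) = 30 + S**2 (d(S) = -5*(-6) + S**2 = 30 + S**2)
R(c) = -1 + c (R(c) = c - 1*1 = c - 1 = -1 + c)
(-45656 + d(-165))*(-38588 + R(75)) = (-45656 + (30 + (-165)**2))*(-38588 + (-1 + 75)) = (-45656 + (30 + 27225))*(-38588 + 74) = (-45656 + 27255)*(-38514) = -18401*(-38514) = 708696114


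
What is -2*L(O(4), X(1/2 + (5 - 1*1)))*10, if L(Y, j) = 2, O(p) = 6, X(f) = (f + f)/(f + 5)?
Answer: -40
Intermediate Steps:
X(f) = 2*f/(5 + f) (X(f) = (2*f)/(5 + f) = 2*f/(5 + f))
-2*L(O(4), X(1/2 + (5 - 1*1)))*10 = -2*2*10 = -4*10 = -40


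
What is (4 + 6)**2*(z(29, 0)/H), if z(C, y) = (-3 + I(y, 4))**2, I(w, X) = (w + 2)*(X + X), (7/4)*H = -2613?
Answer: -2275/201 ≈ -11.318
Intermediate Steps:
H = -10452/7 (H = (4/7)*(-2613) = -10452/7 ≈ -1493.1)
I(w, X) = 2*X*(2 + w) (I(w, X) = (2 + w)*(2*X) = 2*X*(2 + w))
z(C, y) = (13 + 8*y)**2 (z(C, y) = (-3 + 2*4*(2 + y))**2 = (-3 + (16 + 8*y))**2 = (13 + 8*y)**2)
(4 + 6)**2*(z(29, 0)/H) = (4 + 6)**2*((13 + 8*0)**2/(-10452/7)) = 10**2*((13 + 0)**2*(-7/10452)) = 100*(13**2*(-7/10452)) = 100*(169*(-7/10452)) = 100*(-91/804) = -2275/201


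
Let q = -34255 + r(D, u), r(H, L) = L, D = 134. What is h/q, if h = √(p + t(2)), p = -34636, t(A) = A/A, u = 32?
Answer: -I*√34635/34223 ≈ -0.005438*I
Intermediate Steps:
t(A) = 1
h = I*√34635 (h = √(-34636 + 1) = √(-34635) = I*√34635 ≈ 186.1*I)
q = -34223 (q = -34255 + 32 = -34223)
h/q = (I*√34635)/(-34223) = (I*√34635)*(-1/34223) = -I*√34635/34223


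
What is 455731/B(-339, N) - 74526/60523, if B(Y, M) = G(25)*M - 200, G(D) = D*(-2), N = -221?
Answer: 863664523/21183050 ≈ 40.771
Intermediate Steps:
G(D) = -2*D
B(Y, M) = -200 - 50*M (B(Y, M) = (-2*25)*M - 200 = -50*M - 200 = -200 - 50*M)
455731/B(-339, N) - 74526/60523 = 455731/(-200 - 50*(-221)) - 74526/60523 = 455731/(-200 + 11050) - 74526*1/60523 = 455731/10850 - 74526/60523 = 455731*(1/10850) - 74526/60523 = 14701/350 - 74526/60523 = 863664523/21183050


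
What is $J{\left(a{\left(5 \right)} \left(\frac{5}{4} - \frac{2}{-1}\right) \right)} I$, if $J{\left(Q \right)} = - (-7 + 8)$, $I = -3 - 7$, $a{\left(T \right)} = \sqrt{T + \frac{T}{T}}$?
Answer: $10$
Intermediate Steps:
$a{\left(T \right)} = \sqrt{1 + T}$ ($a{\left(T \right)} = \sqrt{T + 1} = \sqrt{1 + T}$)
$I = -10$
$J{\left(Q \right)} = -1$ ($J{\left(Q \right)} = \left(-1\right) 1 = -1$)
$J{\left(a{\left(5 \right)} \left(\frac{5}{4} - \frac{2}{-1}\right) \right)} I = \left(-1\right) \left(-10\right) = 10$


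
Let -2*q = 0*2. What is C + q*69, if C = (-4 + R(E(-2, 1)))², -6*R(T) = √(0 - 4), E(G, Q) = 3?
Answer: (12 + I)²/9 ≈ 15.889 + 2.6667*I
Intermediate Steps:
q = 0 (q = -0*2 = -½*0 = 0)
R(T) = -I/3 (R(T) = -√(0 - 4)/6 = -I/3)
C = (-4 - I/3)² ≈ 15.889 + 2.6667*I
C + q*69 = (12 + I)²/9 + 0*69 = (12 + I)²/9 + 0 = (12 + I)²/9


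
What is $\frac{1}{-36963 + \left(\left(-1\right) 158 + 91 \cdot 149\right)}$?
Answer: $- \frac{1}{23562} \approx -4.2441 \cdot 10^{-5}$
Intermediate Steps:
$\frac{1}{-36963 + \left(\left(-1\right) 158 + 91 \cdot 149\right)} = \frac{1}{-36963 + \left(-158 + 13559\right)} = \frac{1}{-36963 + 13401} = \frac{1}{-23562} = - \frac{1}{23562}$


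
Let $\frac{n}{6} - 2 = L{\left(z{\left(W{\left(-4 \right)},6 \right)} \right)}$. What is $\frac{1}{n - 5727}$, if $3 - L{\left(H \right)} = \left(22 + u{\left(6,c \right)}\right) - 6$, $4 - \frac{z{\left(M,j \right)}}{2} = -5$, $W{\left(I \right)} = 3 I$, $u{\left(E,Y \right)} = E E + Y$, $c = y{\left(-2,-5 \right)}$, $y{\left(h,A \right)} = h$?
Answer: $- \frac{1}{5997} \approx -0.00016675$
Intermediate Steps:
$c = -2$
$u{\left(E,Y \right)} = Y + E^{2}$ ($u{\left(E,Y \right)} = E^{2} + Y = Y + E^{2}$)
$z{\left(M,j \right)} = 18$ ($z{\left(M,j \right)} = 8 - -10 = 8 + 10 = 18$)
$L{\left(H \right)} = -47$ ($L{\left(H \right)} = 3 - \left(\left(22 - \left(2 - 6^{2}\right)\right) - 6\right) = 3 - \left(\left(22 + \left(-2 + 36\right)\right) - 6\right) = 3 - \left(\left(22 + 34\right) - 6\right) = 3 - \left(56 - 6\right) = 3 - 50 = -47$)
$n = -270$ ($n = 12 + 6 \left(-47\right) = 12 - 282 = -270$)
$\frac{1}{n - 5727} = \frac{1}{-270 - 5727} = \frac{1}{-5997} = - \frac{1}{5997}$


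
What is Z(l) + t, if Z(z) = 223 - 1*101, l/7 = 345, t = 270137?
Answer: 270259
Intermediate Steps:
l = 2415 (l = 7*345 = 2415)
Z(z) = 122 (Z(z) = 223 - 101 = 122)
Z(l) + t = 122 + 270137 = 270259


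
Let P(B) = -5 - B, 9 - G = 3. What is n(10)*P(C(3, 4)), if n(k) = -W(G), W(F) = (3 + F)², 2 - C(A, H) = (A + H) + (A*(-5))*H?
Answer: 4860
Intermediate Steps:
G = 6 (G = 9 - 1*3 = 9 - 3 = 6)
C(A, H) = 2 - A - H + 5*A*H (C(A, H) = 2 - ((A + H) + (A*(-5))*H) = 2 - ((A + H) + (-5*A)*H) = 2 - ((A + H) - 5*A*H) = 2 - (A + H - 5*A*H) = 2 + (-A - H + 5*A*H) = 2 - A - H + 5*A*H)
n(k) = -81 (n(k) = -(3 + 6)² = -1*9² = -1*81 = -81)
n(10)*P(C(3, 4)) = -81*(-5 - (2 - 1*3 - 1*4 + 5*3*4)) = -81*(-5 - (2 - 3 - 4 + 60)) = -81*(-5 - 1*55) = -81*(-5 - 55) = -81*(-60) = 4860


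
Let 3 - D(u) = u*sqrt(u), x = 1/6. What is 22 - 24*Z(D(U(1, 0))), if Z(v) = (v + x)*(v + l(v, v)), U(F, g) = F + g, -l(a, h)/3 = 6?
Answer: 854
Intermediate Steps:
l(a, h) = -18 (l(a, h) = -3*6 = -18)
x = 1/6 ≈ 0.16667
D(u) = 3 - u**(3/2) (D(u) = 3 - u*sqrt(u) = 3 - u**(3/2))
Z(v) = (-18 + v)*(1/6 + v) (Z(v) = (v + 1/6)*(v - 18) = (1/6 + v)*(-18 + v) = (-18 + v)*(1/6 + v))
22 - 24*Z(D(U(1, 0))) = 22 - 24*(-3 + (3 - (1 + 0)**(3/2))**2 - 107*(3 - (1 + 0)**(3/2))/6) = 22 - 24*(-3 + (3 - 1**(3/2))**2 - 107*(3 - 1**(3/2))/6) = 22 - 24*(-3 + (3 - 1*1)**2 - 107*(3 - 1*1)/6) = 22 - 24*(-3 + (3 - 1)**2 - 107*(3 - 1)/6) = 22 - 24*(-3 + 2**2 - 107/6*2) = 22 - 24*(-3 + 4 - 107/3) = 22 - 24*(-104/3) = 22 + 832 = 854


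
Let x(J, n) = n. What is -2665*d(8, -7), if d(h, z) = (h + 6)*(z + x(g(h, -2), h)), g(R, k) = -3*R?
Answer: -37310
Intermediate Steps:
d(h, z) = (6 + h)*(h + z) (d(h, z) = (h + 6)*(z + h) = (6 + h)*(h + z))
-2665*d(8, -7) = -2665*(8² + 6*8 + 6*(-7) + 8*(-7)) = -2665*(64 + 48 - 42 - 56) = -2665*14 = -37310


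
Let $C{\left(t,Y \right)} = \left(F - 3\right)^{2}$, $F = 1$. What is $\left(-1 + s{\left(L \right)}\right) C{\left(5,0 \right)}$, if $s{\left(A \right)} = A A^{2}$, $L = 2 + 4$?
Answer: $860$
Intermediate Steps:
$C{\left(t,Y \right)} = 4$ ($C{\left(t,Y \right)} = \left(1 - 3\right)^{2} = \left(-2\right)^{2} = 4$)
$L = 6$
$s{\left(A \right)} = A^{3}$
$\left(-1 + s{\left(L \right)}\right) C{\left(5,0 \right)} = \left(-1 + 6^{3}\right) 4 = \left(-1 + 216\right) 4 = 215 \cdot 4 = 860$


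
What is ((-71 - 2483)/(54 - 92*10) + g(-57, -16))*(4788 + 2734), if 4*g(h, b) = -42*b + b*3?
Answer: 517701650/433 ≈ 1.1956e+6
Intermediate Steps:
g(h, b) = -39*b/4 (g(h, b) = (-42*b + b*3)/4 = (-42*b + 3*b)/4 = (-39*b)/4 = -39*b/4)
((-71 - 2483)/(54 - 92*10) + g(-57, -16))*(4788 + 2734) = ((-71 - 2483)/(54 - 92*10) - 39/4*(-16))*(4788 + 2734) = (-2554/(54 - 920) + 156)*7522 = (-2554/(-866) + 156)*7522 = (-2554*(-1/866) + 156)*7522 = (1277/433 + 156)*7522 = (68825/433)*7522 = 517701650/433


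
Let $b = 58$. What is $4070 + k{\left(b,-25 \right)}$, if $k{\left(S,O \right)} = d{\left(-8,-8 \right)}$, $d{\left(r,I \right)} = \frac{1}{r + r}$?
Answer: $\frac{65119}{16} \approx 4069.9$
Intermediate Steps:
$d{\left(r,I \right)} = \frac{1}{2 r}$
$k{\left(S,O \right)} = - \frac{1}{16}$ ($k{\left(S,O \right)} = \frac{1}{2 \left(-8\right)} = \frac{1}{2} \left(- \frac{1}{8}\right) = - \frac{1}{16}$)
$4070 + k{\left(b,-25 \right)} = 4070 - \frac{1}{16} = \frac{65119}{16}$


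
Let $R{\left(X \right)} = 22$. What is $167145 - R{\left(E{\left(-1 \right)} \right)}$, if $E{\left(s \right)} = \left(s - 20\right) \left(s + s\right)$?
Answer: $167123$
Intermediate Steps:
$E{\left(s \right)} = 2 s \left(-20 + s\right)$ ($E{\left(s \right)} = \left(-20 + s\right) 2 s = 2 s \left(-20 + s\right)$)
$167145 - R{\left(E{\left(-1 \right)} \right)} = 167145 - 22 = 167123$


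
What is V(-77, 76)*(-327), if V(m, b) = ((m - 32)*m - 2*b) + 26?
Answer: -2703309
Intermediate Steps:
V(m, b) = 26 - 2*b + m*(-32 + m) (V(m, b) = ((-32 + m)*m - 2*b) + 26 = (m*(-32 + m) - 2*b) + 26 = (-2*b + m*(-32 + m)) + 26 = 26 - 2*b + m*(-32 + m))
V(-77, 76)*(-327) = (26 + (-77)² - 32*(-77) - 2*76)*(-327) = (26 + 5929 + 2464 - 152)*(-327) = 8267*(-327) = -2703309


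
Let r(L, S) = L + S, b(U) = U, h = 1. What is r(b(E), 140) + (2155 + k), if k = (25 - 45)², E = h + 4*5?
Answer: 2716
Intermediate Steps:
E = 21 (E = 1 + 4*5 = 1 + 20 = 21)
k = 400 (k = (-20)² = 400)
r(b(E), 140) + (2155 + k) = (21 + 140) + (2155 + 400) = 161 + 2555 = 2716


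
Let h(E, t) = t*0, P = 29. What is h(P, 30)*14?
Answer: 0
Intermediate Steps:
h(E, t) = 0
h(P, 30)*14 = 0*14 = 0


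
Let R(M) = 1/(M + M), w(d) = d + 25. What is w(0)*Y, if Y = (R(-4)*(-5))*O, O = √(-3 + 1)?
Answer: 125*I*√2/8 ≈ 22.097*I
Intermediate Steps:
w(d) = 25 + d
O = I*√2 (O = √(-2) = I*√2 ≈ 1.4142*I)
R(M) = 1/(2*M)
Y = 5*I*√2/8 (Y = (((½)/(-4))*(-5))*(I*√2) = (((½)*(-¼))*(-5))*(I*√2) = (-⅛*(-5))*(I*√2) = 5*(I*√2)/8 = 5*I*√2/8 ≈ 0.88388*I)
w(0)*Y = (25 + 0)*(5*I*√2/8) = 25*(5*I*√2/8) = 125*I*√2/8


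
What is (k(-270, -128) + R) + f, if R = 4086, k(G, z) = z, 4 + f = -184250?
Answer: -180296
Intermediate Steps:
f = -184254 (f = -4 - 184250 = -184254)
(k(-270, -128) + R) + f = (-128 + 4086) - 184254 = 3958 - 184254 = -180296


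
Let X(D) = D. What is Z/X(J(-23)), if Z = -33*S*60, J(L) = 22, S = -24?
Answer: 2160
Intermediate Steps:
Z = 47520 (Z = -33*(-24)*60 = 792*60 = 47520)
Z/X(J(-23)) = 47520/22 = 47520*(1/22) = 2160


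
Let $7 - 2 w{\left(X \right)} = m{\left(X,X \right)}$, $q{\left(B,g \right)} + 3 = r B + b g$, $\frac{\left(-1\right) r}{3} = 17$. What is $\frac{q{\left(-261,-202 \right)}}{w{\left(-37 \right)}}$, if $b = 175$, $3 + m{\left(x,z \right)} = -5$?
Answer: $- \frac{44084}{15} \approx -2938.9$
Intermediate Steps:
$r = -51$ ($r = \left(-3\right) 17 = -51$)
$m{\left(x,z \right)} = -8$ ($m{\left(x,z \right)} = -3 - 5 = -8$)
$q{\left(B,g \right)} = -3 - 51 B + 175 g$ ($q{\left(B,g \right)} = -3 - \left(- 175 g + 51 B\right) = -3 - 51 B + 175 g$)
$w{\left(X \right)} = \frac{15}{2}$ ($w{\left(X \right)} = \frac{7}{2} - -4 = \frac{7}{2} + 4 = \frac{15}{2}$)
$\frac{q{\left(-261,-202 \right)}}{w{\left(-37 \right)}} = \frac{-3 - -13311 + 175 \left(-202\right)}{\frac{15}{2}} = \left(-3 + 13311 - 35350\right) \frac{2}{15} = \left(-22042\right) \frac{2}{15} = - \frac{44084}{15}$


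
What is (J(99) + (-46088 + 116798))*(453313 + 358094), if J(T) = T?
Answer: 57454918263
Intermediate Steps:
(J(99) + (-46088 + 116798))*(453313 + 358094) = (99 + (-46088 + 116798))*(453313 + 358094) = (99 + 70710)*811407 = 70809*811407 = 57454918263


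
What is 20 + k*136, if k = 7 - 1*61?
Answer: -7324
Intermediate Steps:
k = -54 (k = 7 - 61 = -54)
20 + k*136 = 20 - 54*136 = 20 - 7344 = -7324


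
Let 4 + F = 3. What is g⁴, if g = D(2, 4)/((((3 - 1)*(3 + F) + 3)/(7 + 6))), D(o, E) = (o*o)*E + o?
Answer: 2998219536/2401 ≈ 1.2487e+6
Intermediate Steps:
F = -1 (F = -4 + 3 = -1)
D(o, E) = o + E*o² (D(o, E) = o²*E + o = E*o² + o = o + E*o²)
g = 234/7 (g = (2*(1 + 4*2))/((((3 - 1)*(3 - 1) + 3)/(7 + 6))) = (2*(1 + 8))/(((2*2 + 3)/13)) = (2*9)/(((4 + 3)*(1/13))) = 18/((7*(1/13))) = 18/(7/13) = 18*(13/7) = 234/7 ≈ 33.429)
g⁴ = (234/7)⁴ = 2998219536/2401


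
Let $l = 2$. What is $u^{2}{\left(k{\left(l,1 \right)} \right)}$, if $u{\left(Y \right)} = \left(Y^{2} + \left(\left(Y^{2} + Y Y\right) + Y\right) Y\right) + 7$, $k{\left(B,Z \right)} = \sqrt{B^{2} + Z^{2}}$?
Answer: $789 + 340 \sqrt{5} \approx 1549.3$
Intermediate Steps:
$u{\left(Y \right)} = 7 + Y^{2} + Y \left(Y + 2 Y^{2}\right)$ ($u{\left(Y \right)} = \left(Y^{2} + \left(\left(Y^{2} + Y^{2}\right) + Y\right) Y\right) + 7 = \left(Y^{2} + \left(2 Y^{2} + Y\right) Y\right) + 7 = \left(Y^{2} + \left(Y + 2 Y^{2}\right) Y\right) + 7 = \left(Y^{2} + Y \left(Y + 2 Y^{2}\right)\right) + 7 = 7 + Y^{2} + Y \left(Y + 2 Y^{2}\right)$)
$u^{2}{\left(k{\left(l,1 \right)} \right)} = \left(7 + 2 \left(\sqrt{2^{2} + 1^{2}}\right)^{2} + 2 \left(\sqrt{2^{2} + 1^{2}}\right)^{3}\right)^{2} = \left(7 + 2 \left(\sqrt{4 + 1}\right)^{2} + 2 \left(\sqrt{4 + 1}\right)^{3}\right)^{2} = \left(7 + 2 \left(\sqrt{5}\right)^{2} + 2 \left(\sqrt{5}\right)^{3}\right)^{2} = \left(7 + 2 \cdot 5 + 2 \cdot 5 \sqrt{5}\right)^{2} = \left(7 + 10 + 10 \sqrt{5}\right)^{2} = \left(17 + 10 \sqrt{5}\right)^{2}$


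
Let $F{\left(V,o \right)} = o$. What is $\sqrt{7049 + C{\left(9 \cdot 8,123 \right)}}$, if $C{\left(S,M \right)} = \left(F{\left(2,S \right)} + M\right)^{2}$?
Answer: $\sqrt{45074} \approx 212.31$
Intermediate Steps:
$C{\left(S,M \right)} = \left(M + S\right)^{2}$ ($C{\left(S,M \right)} = \left(S + M\right)^{2} = \left(M + S\right)^{2}$)
$\sqrt{7049 + C{\left(9 \cdot 8,123 \right)}} = \sqrt{7049 + \left(123 + 9 \cdot 8\right)^{2}} = \sqrt{7049 + \left(123 + 72\right)^{2}} = \sqrt{7049 + 195^{2}} = \sqrt{7049 + 38025} = \sqrt{45074}$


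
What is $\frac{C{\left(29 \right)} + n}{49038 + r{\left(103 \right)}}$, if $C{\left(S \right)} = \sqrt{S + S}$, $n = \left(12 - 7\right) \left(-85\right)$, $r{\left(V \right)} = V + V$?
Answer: $- \frac{425}{49244} + \frac{\sqrt{58}}{49244} \approx -0.0084758$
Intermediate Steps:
$r{\left(V \right)} = 2 V$
$n = -425$ ($n = 5 \left(-85\right) = -425$)
$C{\left(S \right)} = \sqrt{2} \sqrt{S}$ ($C{\left(S \right)} = \sqrt{2 S} = \sqrt{2} \sqrt{S}$)
$\frac{C{\left(29 \right)} + n}{49038 + r{\left(103 \right)}} = \frac{\sqrt{2} \sqrt{29} - 425}{49038 + 2 \cdot 103} = \frac{\sqrt{58} - 425}{49038 + 206} = \frac{-425 + \sqrt{58}}{49244} = \left(-425 + \sqrt{58}\right) \frac{1}{49244} = - \frac{425}{49244} + \frac{\sqrt{58}}{49244}$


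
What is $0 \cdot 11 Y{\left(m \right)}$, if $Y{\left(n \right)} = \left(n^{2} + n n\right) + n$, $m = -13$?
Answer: $0$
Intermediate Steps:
$Y{\left(n \right)} = n + 2 n^{2}$ ($Y{\left(n \right)} = \left(n^{2} + n^{2}\right) + n = 2 n^{2} + n = n + 2 n^{2}$)
$0 \cdot 11 Y{\left(m \right)} = 0 \cdot 11 \left(- 13 \left(1 + 2 \left(-13\right)\right)\right) = 0 \left(- 13 \left(1 - 26\right)\right) = 0 \left(\left(-13\right) \left(-25\right)\right) = 0 \cdot 325 = 0$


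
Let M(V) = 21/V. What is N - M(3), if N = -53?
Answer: -60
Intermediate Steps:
N - M(3) = -53 - 21/3 = -53 - 1*7 = -53 - 7 = -60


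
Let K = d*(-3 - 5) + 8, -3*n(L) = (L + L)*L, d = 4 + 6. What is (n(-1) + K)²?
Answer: 47524/9 ≈ 5280.4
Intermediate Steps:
d = 10
n(L) = -2*L²/3 (n(L) = -(L + L)*L/3 = -2*L*L/3 = -2*L²/3)
K = -72 (K = 10*(-3 - 5) + 8 = 10*(-8) + 8 = -80 + 8 = -72)
(n(-1) + K)² = (-⅔*(-1)² - 72)² = (-⅔*1 - 72)² = (-⅔ - 72)² = (-218/3)² = 47524/9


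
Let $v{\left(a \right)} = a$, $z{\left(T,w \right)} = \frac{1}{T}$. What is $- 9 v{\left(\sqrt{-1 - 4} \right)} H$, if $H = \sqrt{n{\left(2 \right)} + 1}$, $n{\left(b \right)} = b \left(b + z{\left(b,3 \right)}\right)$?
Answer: $- 9 i \sqrt{30} \approx - 49.295 i$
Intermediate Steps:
$n{\left(b \right)} = b \left(b + \frac{1}{b}\right)$
$H = \sqrt{6}$ ($H = \sqrt{\left(1 + 2^{2}\right) + 1} = \sqrt{\left(1 + 4\right) + 1} = \sqrt{5 + 1} = \sqrt{6} \approx 2.4495$)
$- 9 v{\left(\sqrt{-1 - 4} \right)} H = - 9 \sqrt{-1 - 4} \sqrt{6} = - 9 \sqrt{-5} \sqrt{6} = - 9 i \sqrt{5} \sqrt{6} = - 9 i \sqrt{30}$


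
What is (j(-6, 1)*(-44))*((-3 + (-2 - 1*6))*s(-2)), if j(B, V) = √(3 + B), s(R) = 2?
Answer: 968*I*√3 ≈ 1676.6*I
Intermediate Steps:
(j(-6, 1)*(-44))*((-3 + (-2 - 1*6))*s(-2)) = (√(3 - 6)*(-44))*((-3 + (-2 - 1*6))*2) = (√(-3)*(-44))*((-3 + (-2 - 6))*2) = ((I*√3)*(-44))*((-3 - 8)*2) = (-44*I*√3)*(-11*2) = -44*I*√3*(-22) = 968*I*√3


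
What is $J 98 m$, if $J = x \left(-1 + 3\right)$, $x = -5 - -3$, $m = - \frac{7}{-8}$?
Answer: $-343$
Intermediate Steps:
$m = \frac{7}{8}$ ($m = \left(-7\right) \left(- \frac{1}{8}\right) = \frac{7}{8} \approx 0.875$)
$x = -2$ ($x = -5 + 3 = -2$)
$J = -4$ ($J = - 2 \left(-1 + 3\right) = \left(-2\right) 2 = -4$)
$J 98 m = \left(-4\right) 98 \cdot \frac{7}{8} = \left(-392\right) \frac{7}{8} = -343$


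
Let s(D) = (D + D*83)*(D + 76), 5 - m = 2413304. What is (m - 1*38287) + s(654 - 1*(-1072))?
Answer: 258809582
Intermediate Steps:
m = -2413299 (m = 5 - 1*2413304 = 5 - 2413304 = -2413299)
s(D) = 84*D*(76 + D) (s(D) = (D + 83*D)*(76 + D) = (84*D)*(76 + D) = 84*D*(76 + D))
(m - 1*38287) + s(654 - 1*(-1072)) = (-2413299 - 1*38287) + 84*(654 - 1*(-1072))*(76 + (654 - 1*(-1072))) = (-2413299 - 38287) + 84*(654 + 1072)*(76 + (654 + 1072)) = -2451586 + 84*1726*(76 + 1726) = -2451586 + 84*1726*1802 = -2451586 + 261261168 = 258809582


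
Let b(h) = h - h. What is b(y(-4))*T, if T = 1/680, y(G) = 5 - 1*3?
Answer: 0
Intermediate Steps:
y(G) = 2 (y(G) = 5 - 3 = 2)
b(h) = 0
T = 1/680 ≈ 0.0014706
b(y(-4))*T = 0*(1/680) = 0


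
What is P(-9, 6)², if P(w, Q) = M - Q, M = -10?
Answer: 256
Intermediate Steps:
P(w, Q) = -10 - Q
P(-9, 6)² = (-10 - 1*6)² = (-10 - 6)² = (-16)² = 256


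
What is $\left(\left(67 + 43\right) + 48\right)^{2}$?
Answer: $24964$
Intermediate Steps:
$\left(\left(67 + 43\right) + 48\right)^{2} = \left(110 + 48\right)^{2} = 158^{2} = 24964$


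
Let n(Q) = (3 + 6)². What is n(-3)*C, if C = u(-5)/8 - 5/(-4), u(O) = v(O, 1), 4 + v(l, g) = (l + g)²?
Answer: 891/4 ≈ 222.75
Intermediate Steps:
v(l, g) = -4 + (g + l)² (v(l, g) = -4 + (l + g)² = -4 + (g + l)²)
u(O) = -4 + (1 + O)²
n(Q) = 81 (n(Q) = 9² = 81)
C = 11/4 (C = (-4 + (1 - 5)²)/8 - 5/(-4) = (-4 + (-4)²)*(⅛) - 5*(-¼) = (-4 + 16)*(⅛) + 5/4 = 12*(⅛) + 5/4 = 3/2 + 5/4 = 11/4 ≈ 2.7500)
n(-3)*C = 81*(11/4) = 891/4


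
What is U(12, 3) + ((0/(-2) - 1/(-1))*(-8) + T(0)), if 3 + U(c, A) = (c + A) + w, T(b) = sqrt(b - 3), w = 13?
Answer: 17 + I*sqrt(3) ≈ 17.0 + 1.732*I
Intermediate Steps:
T(b) = sqrt(-3 + b)
U(c, A) = 10 + A + c (U(c, A) = -3 + ((c + A) + 13) = -3 + ((A + c) + 13) = -3 + (13 + A + c) = 10 + A + c)
U(12, 3) + ((0/(-2) - 1/(-1))*(-8) + T(0)) = (10 + 3 + 12) + ((0/(-2) - 1/(-1))*(-8) + sqrt(-3 + 0)) = 25 + ((0*(-1/2) - 1*(-1))*(-8) + sqrt(-3)) = 25 + ((0 + 1)*(-8) + I*sqrt(3)) = 25 + (1*(-8) + I*sqrt(3)) = 25 + (-8 + I*sqrt(3)) = 17 + I*sqrt(3)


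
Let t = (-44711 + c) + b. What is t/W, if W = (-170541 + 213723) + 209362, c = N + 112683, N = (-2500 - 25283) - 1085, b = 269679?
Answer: 308783/252544 ≈ 1.2227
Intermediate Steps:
N = -28868 (N = -27783 - 1085 = -28868)
c = 83815 (c = -28868 + 112683 = 83815)
W = 252544 (W = 43182 + 209362 = 252544)
t = 308783 (t = (-44711 + 83815) + 269679 = 39104 + 269679 = 308783)
t/W = 308783/252544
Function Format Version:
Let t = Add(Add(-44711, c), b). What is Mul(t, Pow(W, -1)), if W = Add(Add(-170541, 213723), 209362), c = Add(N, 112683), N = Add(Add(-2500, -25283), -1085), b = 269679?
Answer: Rational(308783, 252544) ≈ 1.2227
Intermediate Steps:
N = -28868 (N = Add(-27783, -1085) = -28868)
c = 83815 (c = Add(-28868, 112683) = 83815)
W = 252544 (W = Add(43182, 209362) = 252544)
t = 308783 (t = Add(Add(-44711, 83815), 269679) = Add(39104, 269679) = 308783)
Mul(t, Pow(W, -1)) = Mul(308783, Pow(252544, -1)) = Mul(308783, Rational(1, 252544)) = Rational(308783, 252544)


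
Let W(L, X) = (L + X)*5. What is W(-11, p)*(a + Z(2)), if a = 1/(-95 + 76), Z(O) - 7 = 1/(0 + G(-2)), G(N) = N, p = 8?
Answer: -3675/38 ≈ -96.711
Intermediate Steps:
W(L, X) = 5*L + 5*X
Z(O) = 13/2 (Z(O) = 7 + 1/(0 - 2) = 7 + 1/(-2) = 7 - ½ = 13/2)
a = -1/19 (a = 1/(-19) = -1/19 ≈ -0.052632)
W(-11, p)*(a + Z(2)) = (5*(-11) + 5*8)*(-1/19 + 13/2) = (-55 + 40)*(245/38) = -15*245/38 = -3675/38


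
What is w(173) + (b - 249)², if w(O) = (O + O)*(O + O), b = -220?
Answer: 339677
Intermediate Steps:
w(O) = 4*O² (w(O) = (2*O)*(2*O) = 4*O²)
w(173) + (b - 249)² = 4*173² + (-220 - 249)² = 4*29929 + (-469)² = 119716 + 219961 = 339677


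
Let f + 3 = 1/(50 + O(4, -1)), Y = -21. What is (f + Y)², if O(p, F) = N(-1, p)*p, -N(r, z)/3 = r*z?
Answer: 5527201/9604 ≈ 575.51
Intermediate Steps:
N(r, z) = -3*r*z
O(p, F) = 3*p² (O(p, F) = (-3*(-1)*p)*p = (3*p)*p = 3*p²)
f = -293/98 (f = -3 + 1/(50 + 3*4²) = -3 + 1/(50 + 3*16) = -3 + 1/(50 + 48) = -3 + 1/98 = -293/98 ≈ -2.9898)
(f + Y)² = (-293/98 - 21)² = (-2351/98)² = 5527201/9604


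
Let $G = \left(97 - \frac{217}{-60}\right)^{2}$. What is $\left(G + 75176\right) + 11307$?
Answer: $\frac{347784169}{3600} \approx 96607.0$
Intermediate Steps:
$G = \frac{36445369}{3600}$ ($G = \left(97 - - \frac{217}{60}\right)^{2} = \left(97 + \frac{217}{60}\right)^{2} = \left(\frac{6037}{60}\right)^{2} = \frac{36445369}{3600} \approx 10124.0$)
$\left(G + 75176\right) + 11307 = \left(\frac{36445369}{3600} + 75176\right) + 11307 = \frac{307078969}{3600} + 11307 = \frac{347784169}{3600}$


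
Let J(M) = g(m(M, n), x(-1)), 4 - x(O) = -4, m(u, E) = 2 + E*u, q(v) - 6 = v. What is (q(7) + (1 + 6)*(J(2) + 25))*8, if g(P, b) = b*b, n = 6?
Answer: 5088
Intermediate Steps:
q(v) = 6 + v
x(O) = 8 (x(O) = 4 - 1*(-4) = 4 + 4 = 8)
g(P, b) = b²
J(M) = 64 (J(M) = 8² = 64)
(q(7) + (1 + 6)*(J(2) + 25))*8 = ((6 + 7) + (1 + 6)*(64 + 25))*8 = (13 + 7*89)*8 = (13 + 623)*8 = 636*8 = 5088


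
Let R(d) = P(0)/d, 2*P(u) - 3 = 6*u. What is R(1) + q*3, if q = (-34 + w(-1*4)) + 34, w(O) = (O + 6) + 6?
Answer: 51/2 ≈ 25.500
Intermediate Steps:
P(u) = 3/2 + 3*u (P(u) = 3/2 + (6*u)/2 = 3/2 + 3*u)
w(O) = 12 + O (w(O) = (6 + O) + 6 = 12 + O)
q = 8 (q = (-34 + (12 - 1*4)) + 34 = (-34 + (12 - 4)) + 34 = (-34 + 8) + 34 = -26 + 34 = 8)
R(d) = 3/(2*d) (R(d) = (3/2 + 3*0)/d = (3/2 + 0)/d = 3/(2*d))
R(1) + q*3 = (3/2)/1 + 8*3 = (3/2)*1 + 24 = 3/2 + 24 = 51/2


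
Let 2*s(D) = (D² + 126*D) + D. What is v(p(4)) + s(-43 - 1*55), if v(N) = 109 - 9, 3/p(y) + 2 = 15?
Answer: -1321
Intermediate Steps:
p(y) = 3/13 (p(y) = 3/(-2 + 15) = 3/13)
v(N) = 100
s(D) = D²/2 + 127*D/2 (s(D) = ((D² + 126*D) + D)/2 = (D² + 127*D)/2 = D²/2 + 127*D/2)
v(p(4)) + s(-43 - 1*55) = 100 + (-43 - 1*55)*(127 + (-43 - 1*55))/2 = 100 + (-43 - 55)*(127 + (-43 - 55))/2 = 100 + (½)*(-98)*(127 - 98) = 100 + (½)*(-98)*29 = 100 - 1421 = -1321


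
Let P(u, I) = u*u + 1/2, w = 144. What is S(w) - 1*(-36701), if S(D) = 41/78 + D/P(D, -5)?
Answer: 118725567551/3234894 ≈ 36702.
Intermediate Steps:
P(u, I) = ½ + u² (P(u, I) = u² + ½ = ½ + u²)
S(D) = 41/78 + D/(½ + D²)
S(w) - 1*(-36701) = (41 + 82*144² + 156*144)/(78*(1 + 2*144²)) - 1*(-36701) = (41 + 82*20736 + 22464)/(78*(1 + 2*20736)) + 36701 = (41 + 1700352 + 22464)/(78*(1 + 41472)) + 36701 = (1/78)*1722857/41473 + 36701 = (1/78)*(1/41473)*1722857 + 36701 = 1722857/3234894 + 36701 = 118725567551/3234894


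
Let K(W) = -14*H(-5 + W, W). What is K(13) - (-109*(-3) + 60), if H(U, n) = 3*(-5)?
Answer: -177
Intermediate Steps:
H(U, n) = -15
K(W) = 210 (K(W) = -14*(-15) = 210)
K(13) - (-109*(-3) + 60) = 210 - (-109*(-3) + 60) = 210 - (327 + 60) = 210 - 1*387 = 210 - 387 = -177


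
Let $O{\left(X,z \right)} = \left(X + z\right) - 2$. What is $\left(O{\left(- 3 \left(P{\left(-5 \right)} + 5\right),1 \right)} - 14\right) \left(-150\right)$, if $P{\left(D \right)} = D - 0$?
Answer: $2250$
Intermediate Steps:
$P{\left(D \right)} = D$ ($P{\left(D \right)} = D + 0 = D$)
$O{\left(X,z \right)} = -2 + X + z$
$\left(O{\left(- 3 \left(P{\left(-5 \right)} + 5\right),1 \right)} - 14\right) \left(-150\right) = \left(\left(-2 - 3 \left(-5 + 5\right) + 1\right) - 14\right) \left(-150\right) = \left(\left(-2 - 0 + 1\right) - 14\right) \left(-150\right) = \left(\left(-2 + 0 + 1\right) - 14\right) \left(-150\right) = \left(-1 - 14\right) \left(-150\right) = \left(-15\right) \left(-150\right) = 2250$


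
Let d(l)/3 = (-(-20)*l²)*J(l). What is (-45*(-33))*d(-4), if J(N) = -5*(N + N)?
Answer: 57024000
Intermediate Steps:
J(N) = -10*N
d(l) = -600*l³ (d(l) = 3*((-(-20)*l²)*(-10*l)) = 3*((20*l²)*(-10*l)) = 3*(-200*l³) = -600*l³)
(-45*(-33))*d(-4) = (-45*(-33))*(-600*(-4)³) = 1485*(-600*(-64)) = 1485*38400 = 57024000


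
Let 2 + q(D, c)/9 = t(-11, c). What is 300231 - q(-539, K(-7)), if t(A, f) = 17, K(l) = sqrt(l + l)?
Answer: 300096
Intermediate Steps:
K(l) = sqrt(2)*sqrt(l) (K(l) = sqrt(2*l) = sqrt(2)*sqrt(l))
q(D, c) = 135 (q(D, c) = -18 + 9*17 = -18 + 153 = 135)
300231 - q(-539, K(-7)) = 300231 - 1*135 = 300231 - 135 = 300096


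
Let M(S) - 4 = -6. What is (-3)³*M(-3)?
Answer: 54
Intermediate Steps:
M(S) = -2 (M(S) = 4 - 6 = -2)
(-3)³*M(-3) = (-3)³*(-2) = -27*(-2) = 54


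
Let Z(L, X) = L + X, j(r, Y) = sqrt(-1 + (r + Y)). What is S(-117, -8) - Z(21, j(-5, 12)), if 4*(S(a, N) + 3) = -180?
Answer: -69 - sqrt(6) ≈ -71.449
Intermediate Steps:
j(r, Y) = sqrt(-1 + Y + r) (j(r, Y) = sqrt(-1 + (Y + r)) = sqrt(-1 + Y + r))
S(a, N) = -48 (S(a, N) = -3 + (1/4)*(-180) = -3 - 45 = -48)
S(-117, -8) - Z(21, j(-5, 12)) = -48 - (21 + sqrt(-1 + 12 - 5)) = -48 - (21 + sqrt(6)) = -48 + (-21 - sqrt(6)) = -69 - sqrt(6)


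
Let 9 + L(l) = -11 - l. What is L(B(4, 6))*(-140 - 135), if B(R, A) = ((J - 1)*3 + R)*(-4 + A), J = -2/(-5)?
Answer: 6710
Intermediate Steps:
J = ⅖ (J = -2*(-⅕) = ⅖ ≈ 0.40000)
B(R, A) = (-4 + A)*(-9/5 + R) (B(R, A) = ((⅖ - 1)*3 + R)*(-4 + A) = (-⅗*3 + R)*(-4 + A) = (-9/5 + R)*(-4 + A) = (-4 + A)*(-9/5 + R))
L(l) = -20 - l (L(l) = -9 + (-11 - l) = -20 - l)
L(B(4, 6))*(-140 - 135) = (-20 - (36/5 - 4*4 - 9/5*6 + 6*4))*(-140 - 135) = (-20 - (36/5 - 16 - 54/5 + 24))*(-275) = (-20 - 1*22/5)*(-275) = (-20 - 22/5)*(-275) = -122/5*(-275) = 6710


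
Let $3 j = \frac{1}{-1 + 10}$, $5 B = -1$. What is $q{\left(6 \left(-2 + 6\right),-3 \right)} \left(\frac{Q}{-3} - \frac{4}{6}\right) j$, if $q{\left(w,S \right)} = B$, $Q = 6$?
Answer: $\frac{8}{405} \approx 0.019753$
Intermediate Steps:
$B = - \frac{1}{5}$ ($B = \frac{1}{5} \left(-1\right) = - \frac{1}{5} \approx -0.2$)
$q{\left(w,S \right)} = - \frac{1}{5}$
$j = \frac{1}{27}$ ($j = \frac{1}{3 \left(-1 + 10\right)} = \frac{1}{3 \cdot 9} = \frac{1}{3} \cdot \frac{1}{9} = \frac{1}{27} \approx 0.037037$)
$q{\left(6 \left(-2 + 6\right),-3 \right)} \left(\frac{Q}{-3} - \frac{4}{6}\right) j = - \frac{\frac{6}{-3} - \frac{4}{6}}{5} \cdot \frac{1}{27} = - \frac{6 \left(- \frac{1}{3}\right) - \frac{2}{3}}{5} \cdot \frac{1}{27} = - \frac{-2 - \frac{2}{3}}{5} \cdot \frac{1}{27} = \left(- \frac{1}{5}\right) \left(- \frac{8}{3}\right) \frac{1}{27} = \frac{8}{15} \cdot \frac{1}{27} = \frac{8}{405}$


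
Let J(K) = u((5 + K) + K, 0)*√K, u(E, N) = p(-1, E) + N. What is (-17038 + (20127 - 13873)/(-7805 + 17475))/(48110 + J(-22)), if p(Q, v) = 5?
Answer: -396309026033/1119095876275 + 82375603*I*√22/2238191752550 ≈ -0.35413 + 0.00017263*I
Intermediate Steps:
u(E, N) = 5 + N
J(K) = 5*√K (J(K) = (5 + 0)*√K = 5*√K)
(-17038 + (20127 - 13873)/(-7805 + 17475))/(48110 + J(-22)) = (-17038 + (20127 - 13873)/(-7805 + 17475))/(48110 + 5*√(-22)) = (-17038 + 6254/9670)/(48110 + 5*(I*√22)) = (-17038 + 6254*(1/9670))/(48110 + 5*I*√22) = (-17038 + 3127/4835)/(48110 + 5*I*√22) = -82375603/(4835*(48110 + 5*I*√22))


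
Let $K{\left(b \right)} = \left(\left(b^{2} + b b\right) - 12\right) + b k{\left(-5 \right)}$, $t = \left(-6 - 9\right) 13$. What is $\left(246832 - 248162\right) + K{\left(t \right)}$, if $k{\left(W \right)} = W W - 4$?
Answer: $70613$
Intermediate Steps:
$k{\left(W \right)} = -4 + W^{2}$ ($k{\left(W \right)} = W^{2} - 4 = -4 + W^{2}$)
$t = -195$ ($t = \left(-15\right) 13 = -195$)
$K{\left(b \right)} = -12 + 2 b^{2} + 21 b$ ($K{\left(b \right)} = \left(\left(b^{2} + b b\right) - 12\right) + b \left(-4 + \left(-5\right)^{2}\right) = \left(\left(b^{2} + b^{2}\right) - 12\right) + b \left(-4 + 25\right) = \left(2 b^{2} - 12\right) + b 21 = \left(-12 + 2 b^{2}\right) + 21 b = -12 + 2 b^{2} + 21 b$)
$\left(246832 - 248162\right) + K{\left(t \right)} = \left(246832 - 248162\right) + \left(-12 + 2 \left(-195\right)^{2} + 21 \left(-195\right)\right) = \left(246832 - 248162\right) - -71943 = -1330 - -71943 = -1330 + 71943 = 70613$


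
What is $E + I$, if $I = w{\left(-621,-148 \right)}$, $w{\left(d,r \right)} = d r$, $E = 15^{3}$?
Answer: $95283$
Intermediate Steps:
$E = 3375$
$I = 91908$ ($I = \left(-621\right) \left(-148\right) = 91908$)
$E + I = 3375 + 91908 = 95283$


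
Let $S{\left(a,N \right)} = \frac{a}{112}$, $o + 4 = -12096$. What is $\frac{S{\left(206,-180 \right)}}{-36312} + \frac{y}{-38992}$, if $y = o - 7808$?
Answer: $\frac{2529896525}{4955571264} \approx 0.51052$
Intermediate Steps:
$o = -12100$ ($o = -4 - 12096 = -12100$)
$S{\left(a,N \right)} = \frac{a}{112}$ ($S{\left(a,N \right)} = a \frac{1}{112} = \frac{a}{112}$)
$y = -19908$ ($y = -12100 - 7808 = -19908$)
$\frac{S{\left(206,-180 \right)}}{-36312} + \frac{y}{-38992} = \frac{\frac{1}{112} \cdot 206}{-36312} - \frac{19908}{-38992} = \frac{103}{56} \left(- \frac{1}{36312}\right) - - \frac{4977}{9748} = - \frac{103}{2033472} + \frac{4977}{9748} = \frac{2529896525}{4955571264}$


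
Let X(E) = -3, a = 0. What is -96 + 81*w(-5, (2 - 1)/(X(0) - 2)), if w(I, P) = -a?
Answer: -96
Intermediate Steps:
w(I, P) = 0 (w(I, P) = -1*0 = 0)
-96 + 81*w(-5, (2 - 1)/(X(0) - 2)) = -96 + 81*0 = -96 + 0 = -96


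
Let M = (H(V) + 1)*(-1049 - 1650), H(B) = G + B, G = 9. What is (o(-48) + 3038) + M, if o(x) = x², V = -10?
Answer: 5342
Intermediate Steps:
H(B) = 9 + B
M = 0 (M = ((9 - 10) + 1)*(-1049 - 1650) = (-1 + 1)*(-2699) = 0*(-2699) = 0)
(o(-48) + 3038) + M = ((-48)² + 3038) + 0 = (2304 + 3038) + 0 = 5342 + 0 = 5342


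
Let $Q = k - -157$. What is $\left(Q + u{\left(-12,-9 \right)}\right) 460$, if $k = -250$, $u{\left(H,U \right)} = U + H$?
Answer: $-52440$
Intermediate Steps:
$u{\left(H,U \right)} = H + U$
$Q = -93$ ($Q = -250 - -157 = -250 + 157 = -93$)
$\left(Q + u{\left(-12,-9 \right)}\right) 460 = \left(-93 - 21\right) 460 = \left(-114\right) 460 = -52440$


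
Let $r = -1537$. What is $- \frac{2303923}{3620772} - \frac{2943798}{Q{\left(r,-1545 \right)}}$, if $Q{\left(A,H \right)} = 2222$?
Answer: $- \frac{484724576771}{365697972} \approx -1325.5$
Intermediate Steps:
$- \frac{2303923}{3620772} - \frac{2943798}{Q{\left(r,-1545 \right)}} = - \frac{2303923}{3620772} - \frac{2943798}{2222} = \left(-2303923\right) \frac{1}{3620772} - \frac{133809}{101} = - \frac{2303923}{3620772} - \frac{133809}{101} = - \frac{484724576771}{365697972}$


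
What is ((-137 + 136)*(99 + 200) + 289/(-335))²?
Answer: 10091006116/112225 ≈ 89918.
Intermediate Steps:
((-137 + 136)*(99 + 200) + 289/(-335))² = (-1*299 + 289*(-1/335))² = (-299 - 289/335)² = (-100454/335)² = 10091006116/112225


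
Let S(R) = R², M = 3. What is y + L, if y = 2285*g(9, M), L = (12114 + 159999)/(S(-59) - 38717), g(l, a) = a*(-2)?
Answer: -483257673/35236 ≈ -13715.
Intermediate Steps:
g(l, a) = -2*a
L = -172113/35236 (L = (12114 + 159999)/((-59)² - 38717) = 172113/(3481 - 38717) = 172113/(-35236) = 172113*(-1/35236) = -172113/35236 ≈ -4.8846)
y = -13710 (y = 2285*(-2*3) = 2285*(-6) = -13710)
y + L = -13710 - 172113/35236 = -483257673/35236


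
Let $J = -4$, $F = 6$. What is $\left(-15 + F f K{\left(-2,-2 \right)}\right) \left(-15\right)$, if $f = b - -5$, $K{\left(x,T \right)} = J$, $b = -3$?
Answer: $945$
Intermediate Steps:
$K{\left(x,T \right)} = -4$
$f = 2$ ($f = -3 - -5 = -3 + 5 = 2$)
$\left(-15 + F f K{\left(-2,-2 \right)}\right) \left(-15\right) = \left(-15 + 6 \cdot 2 \left(-4\right)\right) \left(-15\right) = \left(-15 + 12 \left(-4\right)\right) \left(-15\right) = \left(-15 - 48\right) \left(-15\right) = \left(-63\right) \left(-15\right) = 945$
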